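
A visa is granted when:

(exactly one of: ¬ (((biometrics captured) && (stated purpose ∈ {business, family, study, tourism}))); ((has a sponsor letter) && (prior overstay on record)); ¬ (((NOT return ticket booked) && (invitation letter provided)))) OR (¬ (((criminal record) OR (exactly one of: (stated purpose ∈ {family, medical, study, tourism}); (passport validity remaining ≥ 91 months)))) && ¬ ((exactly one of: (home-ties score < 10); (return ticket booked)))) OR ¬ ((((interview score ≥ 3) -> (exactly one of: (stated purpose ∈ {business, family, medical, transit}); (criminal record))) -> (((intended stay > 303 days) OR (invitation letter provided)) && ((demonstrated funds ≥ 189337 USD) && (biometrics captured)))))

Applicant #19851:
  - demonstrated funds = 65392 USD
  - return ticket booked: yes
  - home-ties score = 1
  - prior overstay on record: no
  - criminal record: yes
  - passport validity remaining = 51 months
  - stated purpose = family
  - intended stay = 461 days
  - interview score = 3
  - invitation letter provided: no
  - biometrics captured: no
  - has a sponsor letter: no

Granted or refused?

Atomic conditions:
  biometrics captured: no → false
  stated purpose ∈ {business, family, study, tourism}: family is in the set → true
  has a sponsor letter: no → false
  prior overstay on record: no → false
  NOT return ticket booked: yes → false
  invitation letter provided: no → false
  criminal record: yes → true
  stated purpose ∈ {family, medical, study, tourism}: family is in the set → true
  passport validity remaining ≥ 91 months: 51 ≥ 91 is false
  home-ties score < 10: 1 < 10 is true
  return ticket booked: yes → true
  interview score ≥ 3: 3 ≥ 3 is true
  stated purpose ∈ {business, family, medical, transit}: family is in the set → true
  intended stay > 303 days: 461 > 303 is true
  demonstrated funds ≥ 189337 USD: 65392 ≥ 189337 is false
Combine:
[1.1.1] false AND true = false
[1.1] NOT false = true
[1.2] false AND false = false
[1.3.1] false AND false = false
[1.3] NOT false = true
[1] exactly-one(true, false, true) = false
[2.1.1.2] exactly-one(true, false) = true
[2.1.1] true OR true = true
[2.1] NOT true = false
[2.2.1] exactly-one(true, true) = false
[2.2] NOT false = true
[2] false AND true = false
[3.1.1.2] exactly-one(true, true) = false
[3.1.1] true → false = false
[3.1.2.1] true OR false = true
[3.1.2.2] false AND false = false
[3.1.2] true AND false = false
[3.1] false → false (antecedent false ⇒ implication holds) = true
[3] NOT true = false
[root] false OR false OR false = false
Overall: false → refused

Refused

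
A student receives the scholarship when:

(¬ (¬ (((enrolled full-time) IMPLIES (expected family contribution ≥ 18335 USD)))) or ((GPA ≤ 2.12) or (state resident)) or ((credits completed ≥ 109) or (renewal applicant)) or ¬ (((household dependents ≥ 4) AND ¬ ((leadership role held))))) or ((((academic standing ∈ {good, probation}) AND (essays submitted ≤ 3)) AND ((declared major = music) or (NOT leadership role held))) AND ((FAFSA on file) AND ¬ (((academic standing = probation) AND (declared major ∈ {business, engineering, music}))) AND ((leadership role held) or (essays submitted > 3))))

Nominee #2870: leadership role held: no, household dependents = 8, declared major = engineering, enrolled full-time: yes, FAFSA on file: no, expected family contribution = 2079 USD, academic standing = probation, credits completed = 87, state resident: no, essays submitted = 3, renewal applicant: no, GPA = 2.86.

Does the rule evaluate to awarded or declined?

Atomic conditions:
  enrolled full-time: yes → true
  expected family contribution ≥ 18335 USD: 2079 ≥ 18335 is false
  GPA ≤ 2.12: 2.86 ≤ 2.12 is false
  state resident: no → false
  credits completed ≥ 109: 87 ≥ 109 is false
  renewal applicant: no → false
  household dependents ≥ 4: 8 ≥ 4 is true
  leadership role held: no → false
  academic standing ∈ {good, probation}: probation is in the set → true
  essays submitted ≤ 3: 3 ≤ 3 is true
  declared major = music: engineering == music is false
  NOT leadership role held: no → true
  FAFSA on file: no → false
  academic standing = probation: probation == probation is true
  declared major ∈ {business, engineering, music}: engineering is in the set → true
  essays submitted > 3: 3 > 3 is false
Combine:
[1.1.1.1] true → false = false
[1.1.1] NOT false = true
[1.1] NOT true = false
[1.2] false OR false = false
[1.3] false OR false = false
[1.4.1.2] NOT false = true
[1.4.1] true AND true = true
[1.4] NOT true = false
[1] false OR false OR false OR false = false
[2.1.1] true AND true = true
[2.1.2] false OR true = true
[2.1] true AND true = true
[2.2.2.1] true AND true = true
[2.2.2] NOT true = false
[2.2.3] false OR false = false
[2.2] false AND false AND false = false
[2] true AND false = false
[root] false OR false = false
Overall: false → declined

Declined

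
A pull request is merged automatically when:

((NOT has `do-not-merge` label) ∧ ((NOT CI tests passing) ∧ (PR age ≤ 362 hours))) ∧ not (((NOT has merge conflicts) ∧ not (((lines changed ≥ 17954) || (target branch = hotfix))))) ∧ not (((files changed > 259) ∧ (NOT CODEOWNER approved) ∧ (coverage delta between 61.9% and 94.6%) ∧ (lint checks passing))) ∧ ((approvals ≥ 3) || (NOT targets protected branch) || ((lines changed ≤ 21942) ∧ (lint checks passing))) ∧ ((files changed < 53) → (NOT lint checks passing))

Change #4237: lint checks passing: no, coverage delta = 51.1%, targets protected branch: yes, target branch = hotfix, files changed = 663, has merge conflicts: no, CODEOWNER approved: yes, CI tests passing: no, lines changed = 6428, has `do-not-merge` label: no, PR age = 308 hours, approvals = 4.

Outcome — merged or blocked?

Atomic conditions:
  NOT has `do-not-merge` label: no → true
  NOT CI tests passing: no → true
  PR age ≤ 362 hours: 308 ≤ 362 is true
  NOT has merge conflicts: no → true
  lines changed ≥ 17954: 6428 ≥ 17954 is false
  target branch = hotfix: hotfix == hotfix is true
  files changed > 259: 663 > 259 is true
  NOT CODEOWNER approved: yes → false
  coverage delta between 61.9% and 94.6%: 51.1 in [61.9, 94.6] is false
  lint checks passing: no → false
  approvals ≥ 3: 4 ≥ 3 is true
  NOT targets protected branch: yes → false
  lines changed ≤ 21942: 6428 ≤ 21942 is true
  files changed < 53: 663 < 53 is false
  NOT lint checks passing: no → true
Combine:
[1.2] true AND true = true
[1] true AND true = true
[2.1.2.1] false OR true = true
[2.1.2] NOT true = false
[2.1] true AND false = false
[2] NOT false = true
[3.1] true AND false AND false AND false = false
[3] NOT false = true
[4.3] true AND false = false
[4] true OR false OR false = true
[5] false → true (antecedent false ⇒ implication holds) = true
[root] true AND true AND true AND true AND true = true
Overall: true → merged

Merged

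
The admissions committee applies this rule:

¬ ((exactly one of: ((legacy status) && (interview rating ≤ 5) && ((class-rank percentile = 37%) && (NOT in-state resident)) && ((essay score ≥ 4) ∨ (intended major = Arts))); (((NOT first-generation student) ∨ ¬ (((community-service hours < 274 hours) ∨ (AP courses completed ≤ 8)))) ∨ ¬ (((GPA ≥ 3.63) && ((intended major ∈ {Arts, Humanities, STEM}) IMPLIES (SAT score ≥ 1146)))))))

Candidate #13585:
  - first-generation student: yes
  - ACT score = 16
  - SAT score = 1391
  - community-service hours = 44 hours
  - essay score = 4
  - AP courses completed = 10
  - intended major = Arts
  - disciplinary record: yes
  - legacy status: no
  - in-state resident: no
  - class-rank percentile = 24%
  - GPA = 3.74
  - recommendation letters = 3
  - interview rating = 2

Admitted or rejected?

Atomic conditions:
  legacy status: no → false
  interview rating ≤ 5: 2 ≤ 5 is true
  class-rank percentile = 37%: 24 == 37 is false
  NOT in-state resident: no → true
  essay score ≥ 4: 4 ≥ 4 is true
  intended major = Arts: Arts == Arts is true
  NOT first-generation student: yes → false
  community-service hours < 274 hours: 44 < 274 is true
  AP courses completed ≤ 8: 10 ≤ 8 is false
  GPA ≥ 3.63: 3.74 ≥ 3.63 is true
  intended major ∈ {Arts, Humanities, STEM}: Arts is in the set → true
  SAT score ≥ 1146: 1391 ≥ 1146 is true
Combine:
[1.1.3] false AND true = false
[1.1.4] true OR true = true
[1.1] false AND true AND false AND true = false
[1.2.1.2.1] true OR false = true
[1.2.1.2] NOT true = false
[1.2.1] false OR false = false
[1.2.2.1.2] true → true = true
[1.2.2.1] true AND true = true
[1.2.2] NOT true = false
[1.2] false OR false = false
[1] exactly-one(false, false) = false
[root] NOT false = true
Overall: true → admitted

Admitted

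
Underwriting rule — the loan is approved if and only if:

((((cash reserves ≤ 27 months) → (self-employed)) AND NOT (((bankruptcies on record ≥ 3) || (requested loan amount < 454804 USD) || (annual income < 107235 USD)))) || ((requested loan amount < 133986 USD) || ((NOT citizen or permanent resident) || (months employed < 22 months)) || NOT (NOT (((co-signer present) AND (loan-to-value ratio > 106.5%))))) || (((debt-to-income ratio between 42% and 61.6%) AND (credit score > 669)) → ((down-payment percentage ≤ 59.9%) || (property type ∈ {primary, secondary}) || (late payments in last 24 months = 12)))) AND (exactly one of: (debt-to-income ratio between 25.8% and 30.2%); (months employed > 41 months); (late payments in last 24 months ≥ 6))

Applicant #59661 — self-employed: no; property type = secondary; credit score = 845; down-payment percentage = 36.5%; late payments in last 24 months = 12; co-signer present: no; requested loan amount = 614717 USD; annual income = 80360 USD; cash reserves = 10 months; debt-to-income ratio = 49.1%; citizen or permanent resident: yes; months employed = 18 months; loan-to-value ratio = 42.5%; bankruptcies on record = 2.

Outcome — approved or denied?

Atomic conditions:
  cash reserves ≤ 27 months: 10 ≤ 27 is true
  self-employed: no → false
  bankruptcies on record ≥ 3: 2 ≥ 3 is false
  requested loan amount < 454804 USD: 614717 < 454804 is false
  annual income < 107235 USD: 80360 < 107235 is true
  requested loan amount < 133986 USD: 614717 < 133986 is false
  NOT citizen or permanent resident: yes → false
  months employed < 22 months: 18 < 22 is true
  co-signer present: no → false
  loan-to-value ratio > 106.5%: 42.5 > 106.5 is false
  debt-to-income ratio between 42% and 61.6%: 49.1 in [42, 61.6] is true
  credit score > 669: 845 > 669 is true
  down-payment percentage ≤ 59.9%: 36.5 ≤ 59.9 is true
  property type ∈ {primary, secondary}: secondary is in the set → true
  late payments in last 24 months = 12: 12 == 12 is true
  debt-to-income ratio between 25.8% and 30.2%: 49.1 in [25.8, 30.2] is false
  months employed > 41 months: 18 > 41 is false
  late payments in last 24 months ≥ 6: 12 ≥ 6 is true
Combine:
[1.1.1] true → false = false
[1.1.2.1] false OR false OR true = true
[1.1.2] NOT true = false
[1.1] false AND false = false
[1.2.2] false OR true = true
[1.2.3.1.1] false AND false = false
[1.2.3.1] NOT false = true
[1.2.3] NOT true = false
[1.2] false OR true OR false = true
[1.3.1] true AND true = true
[1.3.2] true OR true OR true = true
[1.3] true → true = true
[1] false OR true OR true = true
[2] exactly-one(false, false, true) = true
[root] true AND true = true
Overall: true → approved

Approved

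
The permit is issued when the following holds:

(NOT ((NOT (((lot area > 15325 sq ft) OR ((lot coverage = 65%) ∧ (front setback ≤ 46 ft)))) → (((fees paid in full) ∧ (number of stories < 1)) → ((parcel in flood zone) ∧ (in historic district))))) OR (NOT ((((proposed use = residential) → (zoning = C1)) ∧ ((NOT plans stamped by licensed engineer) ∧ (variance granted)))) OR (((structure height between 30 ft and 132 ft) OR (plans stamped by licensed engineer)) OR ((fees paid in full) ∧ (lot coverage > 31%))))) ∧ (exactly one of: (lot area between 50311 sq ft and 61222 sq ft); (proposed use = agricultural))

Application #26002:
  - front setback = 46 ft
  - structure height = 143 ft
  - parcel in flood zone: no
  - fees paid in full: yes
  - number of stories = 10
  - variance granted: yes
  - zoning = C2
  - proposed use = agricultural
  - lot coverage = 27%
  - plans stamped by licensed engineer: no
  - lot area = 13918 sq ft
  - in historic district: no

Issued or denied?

Denied

Atomic conditions:
  lot area > 15325 sq ft: 13918 > 15325 is false
  lot coverage = 65%: 27 == 65 is false
  front setback ≤ 46 ft: 46 ≤ 46 is true
  fees paid in full: yes → true
  number of stories < 1: 10 < 1 is false
  parcel in flood zone: no → false
  in historic district: no → false
  proposed use = residential: agricultural == residential is false
  zoning = C1: C2 == C1 is false
  NOT plans stamped by licensed engineer: no → true
  variance granted: yes → true
  structure height between 30 ft and 132 ft: 143 in [30, 132] is false
  plans stamped by licensed engineer: no → false
  lot coverage > 31%: 27 > 31 is false
  lot area between 50311 sq ft and 61222 sq ft: 13918 in [50311, 61222] is false
  proposed use = agricultural: agricultural == agricultural is true
Combine:
[1.1.1.1.1.2] false AND true = false
[1.1.1.1.1] false OR false = false
[1.1.1.1] NOT false = true
[1.1.1.2.1] true AND false = false
[1.1.1.2.2] false AND false = false
[1.1.1.2] false → false (antecedent false ⇒ implication holds) = true
[1.1.1] true → true = true
[1.1] NOT true = false
[1.2.1.1.1] false → false (antecedent false ⇒ implication holds) = true
[1.2.1.1.2] true AND true = true
[1.2.1.1] true AND true = true
[1.2.1] NOT true = false
[1.2.2.1] false OR false = false
[1.2.2.2] true AND false = false
[1.2.2] false OR false = false
[1.2] false OR false = false
[1] false OR false = false
[2] exactly-one(false, true) = true
[root] false AND true = false
Overall: false → denied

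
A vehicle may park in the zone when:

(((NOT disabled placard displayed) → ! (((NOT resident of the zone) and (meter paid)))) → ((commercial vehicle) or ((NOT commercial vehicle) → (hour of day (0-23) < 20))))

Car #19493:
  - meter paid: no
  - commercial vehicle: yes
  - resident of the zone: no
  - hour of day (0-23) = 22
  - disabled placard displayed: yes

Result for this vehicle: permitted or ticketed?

Atomic conditions:
  NOT disabled placard displayed: yes → false
  NOT resident of the zone: no → true
  meter paid: no → false
  commercial vehicle: yes → true
  NOT commercial vehicle: yes → false
  hour of day (0-23) < 20: 22 < 20 is false
Combine:
[1.2.1] true AND false = false
[1.2] NOT false = true
[1] false → true (antecedent false ⇒ implication holds) = true
[2.2] false → false (antecedent false ⇒ implication holds) = true
[2] true OR true = true
[root] true → true = true
Overall: true → permitted

Permitted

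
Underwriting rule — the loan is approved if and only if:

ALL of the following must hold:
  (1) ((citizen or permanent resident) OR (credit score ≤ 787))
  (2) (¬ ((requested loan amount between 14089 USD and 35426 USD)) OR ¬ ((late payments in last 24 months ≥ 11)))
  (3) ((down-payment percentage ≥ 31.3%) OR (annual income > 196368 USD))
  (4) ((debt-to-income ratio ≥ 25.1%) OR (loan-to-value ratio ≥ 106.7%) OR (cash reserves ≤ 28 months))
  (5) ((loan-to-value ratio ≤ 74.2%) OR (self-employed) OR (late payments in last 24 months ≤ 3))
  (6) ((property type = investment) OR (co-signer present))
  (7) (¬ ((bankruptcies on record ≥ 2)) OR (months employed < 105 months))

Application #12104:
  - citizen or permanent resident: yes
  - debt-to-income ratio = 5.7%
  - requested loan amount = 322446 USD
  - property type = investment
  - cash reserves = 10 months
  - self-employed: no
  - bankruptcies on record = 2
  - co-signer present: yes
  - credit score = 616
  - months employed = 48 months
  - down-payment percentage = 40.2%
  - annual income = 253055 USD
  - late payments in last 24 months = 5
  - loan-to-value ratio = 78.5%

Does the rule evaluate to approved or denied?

Denied

Atomic conditions:
  citizen or permanent resident: yes → true
  credit score ≤ 787: 616 ≤ 787 is true
  requested loan amount between 14089 USD and 35426 USD: 322446 in [14089, 35426] is false
  late payments in last 24 months ≥ 11: 5 ≥ 11 is false
  down-payment percentage ≥ 31.3%: 40.2 ≥ 31.3 is true
  annual income > 196368 USD: 253055 > 196368 is true
  debt-to-income ratio ≥ 25.1%: 5.7 ≥ 25.1 is false
  loan-to-value ratio ≥ 106.7%: 78.5 ≥ 106.7 is false
  cash reserves ≤ 28 months: 10 ≤ 28 is true
  loan-to-value ratio ≤ 74.2%: 78.5 ≤ 74.2 is false
  self-employed: no → false
  late payments in last 24 months ≤ 3: 5 ≤ 3 is false
  property type = investment: investment == investment is true
  co-signer present: yes → true
  bankruptcies on record ≥ 2: 2 ≥ 2 is true
  months employed < 105 months: 48 < 105 is true
Combine:
[1] true OR true = true
[2.1] NOT false = true
[2.2] NOT false = true
[2] true OR true = true
[3] true OR true = true
[4] false OR false OR true = true
[5] false OR false OR false = false
[6] true OR true = true
[7.1] NOT true = false
[7] false OR true = true
[root] true AND true AND true AND true AND false AND true AND true = false
Overall: false → denied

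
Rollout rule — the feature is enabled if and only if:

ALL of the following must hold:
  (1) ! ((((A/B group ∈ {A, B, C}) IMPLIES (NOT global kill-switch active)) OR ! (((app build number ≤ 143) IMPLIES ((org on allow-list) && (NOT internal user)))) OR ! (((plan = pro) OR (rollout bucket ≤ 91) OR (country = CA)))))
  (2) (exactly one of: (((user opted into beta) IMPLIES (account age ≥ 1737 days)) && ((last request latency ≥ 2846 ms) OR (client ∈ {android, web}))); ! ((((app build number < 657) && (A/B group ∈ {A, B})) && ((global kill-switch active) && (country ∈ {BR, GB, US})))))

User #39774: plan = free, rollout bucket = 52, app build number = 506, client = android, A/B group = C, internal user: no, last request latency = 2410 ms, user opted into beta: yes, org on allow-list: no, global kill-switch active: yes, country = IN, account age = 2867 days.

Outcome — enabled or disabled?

Atomic conditions:
  A/B group ∈ {A, B, C}: C is in the set → true
  NOT global kill-switch active: yes → false
  app build number ≤ 143: 506 ≤ 143 is false
  org on allow-list: no → false
  NOT internal user: no → true
  plan = pro: free == pro is false
  rollout bucket ≤ 91: 52 ≤ 91 is true
  country = CA: IN == CA is false
  user opted into beta: yes → true
  account age ≥ 1737 days: 2867 ≥ 1737 is true
  last request latency ≥ 2846 ms: 2410 ≥ 2846 is false
  client ∈ {android, web}: android is in the set → true
  app build number < 657: 506 < 657 is true
  A/B group ∈ {A, B}: C is not in the set → false
  global kill-switch active: yes → true
  country ∈ {BR, GB, US}: IN is not in the set → false
Combine:
[1.1.1] true → false = false
[1.1.2.1.2] false AND true = false
[1.1.2.1] false → false (antecedent false ⇒ implication holds) = true
[1.1.2] NOT true = false
[1.1.3.1] false OR true OR false = true
[1.1.3] NOT true = false
[1.1] false OR false OR false = false
[1] NOT false = true
[2.1.1] true → true = true
[2.1.2] false OR true = true
[2.1] true AND true = true
[2.2.1.1] true AND false = false
[2.2.1.2] true AND false = false
[2.2.1] false AND false = false
[2.2] NOT false = true
[2] exactly-one(true, true) = false
[root] true AND false = false
Overall: false → disabled

Disabled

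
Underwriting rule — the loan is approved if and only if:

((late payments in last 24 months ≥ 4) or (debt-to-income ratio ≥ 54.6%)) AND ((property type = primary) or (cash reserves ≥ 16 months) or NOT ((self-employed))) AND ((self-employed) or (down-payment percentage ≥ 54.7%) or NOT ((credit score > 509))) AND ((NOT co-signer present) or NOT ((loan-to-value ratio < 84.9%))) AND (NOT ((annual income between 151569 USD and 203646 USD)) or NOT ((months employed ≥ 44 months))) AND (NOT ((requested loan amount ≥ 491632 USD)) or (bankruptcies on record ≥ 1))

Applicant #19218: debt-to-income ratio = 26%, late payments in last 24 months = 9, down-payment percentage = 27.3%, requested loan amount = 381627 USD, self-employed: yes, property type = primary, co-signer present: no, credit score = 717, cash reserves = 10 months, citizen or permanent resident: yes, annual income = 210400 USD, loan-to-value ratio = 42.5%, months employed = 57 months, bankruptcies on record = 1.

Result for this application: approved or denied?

Atomic conditions:
  late payments in last 24 months ≥ 4: 9 ≥ 4 is true
  debt-to-income ratio ≥ 54.6%: 26 ≥ 54.6 is false
  property type = primary: primary == primary is true
  cash reserves ≥ 16 months: 10 ≥ 16 is false
  self-employed: yes → true
  down-payment percentage ≥ 54.7%: 27.3 ≥ 54.7 is false
  credit score > 509: 717 > 509 is true
  NOT co-signer present: no → true
  loan-to-value ratio < 84.9%: 42.5 < 84.9 is true
  annual income between 151569 USD and 203646 USD: 210400 in [151569, 203646] is false
  months employed ≥ 44 months: 57 ≥ 44 is true
  requested loan amount ≥ 491632 USD: 381627 ≥ 491632 is false
  bankruptcies on record ≥ 1: 1 ≥ 1 is true
Combine:
[1] true OR false = true
[2.3] NOT true = false
[2] true OR false OR false = true
[3.3] NOT true = false
[3] true OR false OR false = true
[4.2] NOT true = false
[4] true OR false = true
[5.1] NOT false = true
[5.2] NOT true = false
[5] true OR false = true
[6.1] NOT false = true
[6] true OR true = true
[root] true AND true AND true AND true AND true AND true = true
Overall: true → approved

Approved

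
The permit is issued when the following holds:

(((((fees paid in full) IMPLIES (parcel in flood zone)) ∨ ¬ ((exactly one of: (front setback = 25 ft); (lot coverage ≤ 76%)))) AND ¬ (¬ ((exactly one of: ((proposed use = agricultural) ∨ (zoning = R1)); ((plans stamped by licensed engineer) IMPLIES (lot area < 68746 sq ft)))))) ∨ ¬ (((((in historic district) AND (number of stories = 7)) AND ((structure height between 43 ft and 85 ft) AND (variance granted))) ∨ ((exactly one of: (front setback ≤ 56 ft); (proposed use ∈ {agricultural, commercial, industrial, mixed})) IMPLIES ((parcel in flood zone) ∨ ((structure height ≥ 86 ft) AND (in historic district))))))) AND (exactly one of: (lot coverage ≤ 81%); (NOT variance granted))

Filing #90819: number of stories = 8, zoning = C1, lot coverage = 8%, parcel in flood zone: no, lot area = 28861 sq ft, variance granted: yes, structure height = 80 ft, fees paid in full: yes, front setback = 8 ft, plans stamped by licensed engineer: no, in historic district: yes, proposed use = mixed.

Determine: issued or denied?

Atomic conditions:
  fees paid in full: yes → true
  parcel in flood zone: no → false
  front setback = 25 ft: 8 == 25 is false
  lot coverage ≤ 76%: 8 ≤ 76 is true
  proposed use = agricultural: mixed == agricultural is false
  zoning = R1: C1 == R1 is false
  plans stamped by licensed engineer: no → false
  lot area < 68746 sq ft: 28861 < 68746 is true
  in historic district: yes → true
  number of stories = 7: 8 == 7 is false
  structure height between 43 ft and 85 ft: 80 in [43, 85] is true
  variance granted: yes → true
  front setback ≤ 56 ft: 8 ≤ 56 is true
  proposed use ∈ {agricultural, commercial, industrial, mixed}: mixed is in the set → true
  structure height ≥ 86 ft: 80 ≥ 86 is false
  lot coverage ≤ 81%: 8 ≤ 81 is true
  NOT variance granted: yes → false
Combine:
[1.1.1.1] true → false = false
[1.1.1.2.1] exactly-one(false, true) = true
[1.1.1.2] NOT true = false
[1.1.1] false OR false = false
[1.1.2.1.1.1] false OR false = false
[1.1.2.1.1.2] false → true (antecedent false ⇒ implication holds) = true
[1.1.2.1.1] exactly-one(false, true) = true
[1.1.2.1] NOT true = false
[1.1.2] NOT false = true
[1.1] false AND true = false
[1.2.1.1.1] true AND false = false
[1.2.1.1.2] true AND true = true
[1.2.1.1] false AND true = false
[1.2.1.2.1] exactly-one(true, true) = false
[1.2.1.2.2.2] false AND true = false
[1.2.1.2.2] false OR false = false
[1.2.1.2] false → false (antecedent false ⇒ implication holds) = true
[1.2.1] false OR true = true
[1.2] NOT true = false
[1] false OR false = false
[2] exactly-one(true, false) = true
[root] false AND true = false
Overall: false → denied

Denied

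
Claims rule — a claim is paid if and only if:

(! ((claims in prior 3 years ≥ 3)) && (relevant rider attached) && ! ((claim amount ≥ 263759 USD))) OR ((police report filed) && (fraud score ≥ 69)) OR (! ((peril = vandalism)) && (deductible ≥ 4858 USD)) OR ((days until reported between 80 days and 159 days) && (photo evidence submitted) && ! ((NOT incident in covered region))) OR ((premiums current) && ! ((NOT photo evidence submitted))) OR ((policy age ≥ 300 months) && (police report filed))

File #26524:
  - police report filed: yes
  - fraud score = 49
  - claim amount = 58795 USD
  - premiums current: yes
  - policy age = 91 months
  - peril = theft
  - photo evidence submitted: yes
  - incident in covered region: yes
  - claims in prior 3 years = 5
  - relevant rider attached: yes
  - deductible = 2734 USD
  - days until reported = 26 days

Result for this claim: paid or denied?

Paid

Atomic conditions:
  claims in prior 3 years ≥ 3: 5 ≥ 3 is true
  relevant rider attached: yes → true
  claim amount ≥ 263759 USD: 58795 ≥ 263759 is false
  police report filed: yes → true
  fraud score ≥ 69: 49 ≥ 69 is false
  peril = vandalism: theft == vandalism is false
  deductible ≥ 4858 USD: 2734 ≥ 4858 is false
  days until reported between 80 days and 159 days: 26 in [80, 159] is false
  photo evidence submitted: yes → true
  NOT incident in covered region: yes → false
  premiums current: yes → true
  NOT photo evidence submitted: yes → false
  policy age ≥ 300 months: 91 ≥ 300 is false
Combine:
[1.1] NOT true = false
[1.3] NOT false = true
[1] false AND true AND true = false
[2] true AND false = false
[3.1] NOT false = true
[3] true AND false = false
[4.3] NOT false = true
[4] false AND true AND true = false
[5.2] NOT false = true
[5] true AND true = true
[6] false AND true = false
[root] false OR false OR false OR false OR true OR false = true
Overall: true → paid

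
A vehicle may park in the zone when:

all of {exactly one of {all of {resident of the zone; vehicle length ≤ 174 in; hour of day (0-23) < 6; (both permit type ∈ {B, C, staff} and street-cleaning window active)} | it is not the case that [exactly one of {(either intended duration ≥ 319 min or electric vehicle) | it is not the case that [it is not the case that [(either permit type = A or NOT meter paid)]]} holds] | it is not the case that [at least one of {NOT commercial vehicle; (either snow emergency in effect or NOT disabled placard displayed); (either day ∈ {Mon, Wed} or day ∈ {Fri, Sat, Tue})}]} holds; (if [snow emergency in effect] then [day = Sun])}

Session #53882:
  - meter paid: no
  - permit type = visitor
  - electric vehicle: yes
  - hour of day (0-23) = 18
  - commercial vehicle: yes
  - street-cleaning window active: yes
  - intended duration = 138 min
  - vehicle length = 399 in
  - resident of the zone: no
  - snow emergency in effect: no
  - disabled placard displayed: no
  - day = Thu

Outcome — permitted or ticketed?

Permitted

Atomic conditions:
  resident of the zone: no → false
  vehicle length ≤ 174 in: 399 ≤ 174 is false
  hour of day (0-23) < 6: 18 < 6 is false
  permit type ∈ {B, C, staff}: visitor is not in the set → false
  street-cleaning window active: yes → true
  intended duration ≥ 319 min: 138 ≥ 319 is false
  electric vehicle: yes → true
  permit type = A: visitor == A is false
  NOT meter paid: no → true
  NOT commercial vehicle: yes → false
  snow emergency in effect: no → false
  NOT disabled placard displayed: no → true
  day ∈ {Mon, Wed}: Thu is not in the set → false
  day ∈ {Fri, Sat, Tue}: Thu is not in the set → false
  day = Sun: Thu == Sun is false
Combine:
[1.1.4] false AND true = false
[1.1] false AND false AND false AND false = false
[1.2.1.1] false OR true = true
[1.2.1.2.1.1] false OR true = true
[1.2.1.2.1] NOT true = false
[1.2.1.2] NOT false = true
[1.2.1] exactly-one(true, true) = false
[1.2] NOT false = true
[1.3.1.2] false OR true = true
[1.3.1.3] false OR false = false
[1.3.1] false OR true OR false = true
[1.3] NOT true = false
[1] exactly-one(false, true, false) = true
[2] false → false (antecedent false ⇒ implication holds) = true
[root] true AND true = true
Overall: true → permitted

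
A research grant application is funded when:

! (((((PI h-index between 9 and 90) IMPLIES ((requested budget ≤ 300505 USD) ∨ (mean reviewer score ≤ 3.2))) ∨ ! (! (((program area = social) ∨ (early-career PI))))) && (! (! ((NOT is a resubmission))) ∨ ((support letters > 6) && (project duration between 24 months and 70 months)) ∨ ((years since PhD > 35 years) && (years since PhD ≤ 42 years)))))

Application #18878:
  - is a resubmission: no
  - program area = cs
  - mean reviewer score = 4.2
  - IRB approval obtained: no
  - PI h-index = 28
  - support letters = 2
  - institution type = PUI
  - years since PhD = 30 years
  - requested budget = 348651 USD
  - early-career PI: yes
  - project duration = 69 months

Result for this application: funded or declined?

Atomic conditions:
  PI h-index between 9 and 90: 28 in [9, 90] is true
  requested budget ≤ 300505 USD: 348651 ≤ 300505 is false
  mean reviewer score ≤ 3.2: 4.2 ≤ 3.2 is false
  program area = social: cs == social is false
  early-career PI: yes → true
  NOT is a resubmission: no → true
  support letters > 6: 2 > 6 is false
  project duration between 24 months and 70 months: 69 in [24, 70] is true
  years since PhD > 35 years: 30 > 35 is false
  years since PhD ≤ 42 years: 30 ≤ 42 is true
Combine:
[1.1.1.2] false OR false = false
[1.1.1] true → false = false
[1.1.2.1.1] false OR true = true
[1.1.2.1] NOT true = false
[1.1.2] NOT false = true
[1.1] false OR true = true
[1.2.1.1] NOT true = false
[1.2.1] NOT false = true
[1.2.2] false AND true = false
[1.2.3] false AND true = false
[1.2] true OR false OR false = true
[1] true AND true = true
[root] NOT true = false
Overall: false → declined

Declined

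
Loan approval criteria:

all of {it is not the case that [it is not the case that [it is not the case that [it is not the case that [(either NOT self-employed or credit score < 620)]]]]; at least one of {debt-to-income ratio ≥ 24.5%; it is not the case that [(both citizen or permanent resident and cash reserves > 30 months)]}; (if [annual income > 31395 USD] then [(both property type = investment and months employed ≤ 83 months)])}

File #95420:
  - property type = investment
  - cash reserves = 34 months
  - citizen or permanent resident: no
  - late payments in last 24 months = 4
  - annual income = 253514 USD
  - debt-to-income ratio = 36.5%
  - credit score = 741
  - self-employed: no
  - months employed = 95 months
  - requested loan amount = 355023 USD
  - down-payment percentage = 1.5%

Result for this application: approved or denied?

Denied

Atomic conditions:
  NOT self-employed: no → true
  credit score < 620: 741 < 620 is false
  debt-to-income ratio ≥ 24.5%: 36.5 ≥ 24.5 is true
  citizen or permanent resident: no → false
  cash reserves > 30 months: 34 > 30 is true
  annual income > 31395 USD: 253514 > 31395 is true
  property type = investment: investment == investment is true
  months employed ≤ 83 months: 95 ≤ 83 is false
Combine:
[1.1.1.1.1] true OR false = true
[1.1.1.1] NOT true = false
[1.1.1] NOT false = true
[1.1] NOT true = false
[1] NOT false = true
[2.2.1] false AND true = false
[2.2] NOT false = true
[2] true OR true = true
[3.2] true AND false = false
[3] true → false = false
[root] true AND true AND false = false
Overall: false → denied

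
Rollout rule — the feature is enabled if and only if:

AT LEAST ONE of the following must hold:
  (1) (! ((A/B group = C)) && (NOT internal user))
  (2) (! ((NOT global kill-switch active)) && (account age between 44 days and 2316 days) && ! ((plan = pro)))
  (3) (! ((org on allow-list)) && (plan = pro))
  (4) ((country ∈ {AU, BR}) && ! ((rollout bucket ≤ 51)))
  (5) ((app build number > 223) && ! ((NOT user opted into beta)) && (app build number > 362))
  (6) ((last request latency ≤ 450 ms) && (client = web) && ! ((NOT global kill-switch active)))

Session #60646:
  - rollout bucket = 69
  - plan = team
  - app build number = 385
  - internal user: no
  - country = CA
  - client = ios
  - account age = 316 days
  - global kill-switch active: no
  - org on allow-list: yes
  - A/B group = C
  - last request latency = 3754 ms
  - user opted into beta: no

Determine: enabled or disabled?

Disabled

Atomic conditions:
  A/B group = C: C == C is true
  NOT internal user: no → true
  NOT global kill-switch active: no → true
  account age between 44 days and 2316 days: 316 in [44, 2316] is true
  plan = pro: team == pro is false
  org on allow-list: yes → true
  country ∈ {AU, BR}: CA is not in the set → false
  rollout bucket ≤ 51: 69 ≤ 51 is false
  app build number > 223: 385 > 223 is true
  NOT user opted into beta: no → true
  app build number > 362: 385 > 362 is true
  last request latency ≤ 450 ms: 3754 ≤ 450 is false
  client = web: ios == web is false
Combine:
[1.1] NOT true = false
[1] false AND true = false
[2.1] NOT true = false
[2.3] NOT false = true
[2] false AND true AND true = false
[3.1] NOT true = false
[3] false AND false = false
[4.2] NOT false = true
[4] false AND true = false
[5.2] NOT true = false
[5] true AND false AND true = false
[6.3] NOT true = false
[6] false AND false AND false = false
[root] false OR false OR false OR false OR false OR false = false
Overall: false → disabled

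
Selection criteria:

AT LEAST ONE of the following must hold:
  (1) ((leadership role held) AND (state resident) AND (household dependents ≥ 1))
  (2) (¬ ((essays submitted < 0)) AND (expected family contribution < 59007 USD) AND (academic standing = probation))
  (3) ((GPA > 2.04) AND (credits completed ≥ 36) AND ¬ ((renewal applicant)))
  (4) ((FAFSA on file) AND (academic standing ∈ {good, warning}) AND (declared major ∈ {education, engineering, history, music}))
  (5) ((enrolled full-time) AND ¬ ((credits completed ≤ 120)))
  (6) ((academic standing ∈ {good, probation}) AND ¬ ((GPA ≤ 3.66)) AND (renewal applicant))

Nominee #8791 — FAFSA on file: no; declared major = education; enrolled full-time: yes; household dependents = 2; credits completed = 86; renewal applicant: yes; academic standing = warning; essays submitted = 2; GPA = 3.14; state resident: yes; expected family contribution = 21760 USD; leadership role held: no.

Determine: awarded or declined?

Declined

Atomic conditions:
  leadership role held: no → false
  state resident: yes → true
  household dependents ≥ 1: 2 ≥ 1 is true
  essays submitted < 0: 2 < 0 is false
  expected family contribution < 59007 USD: 21760 < 59007 is true
  academic standing = probation: warning == probation is false
  GPA > 2.04: 3.14 > 2.04 is true
  credits completed ≥ 36: 86 ≥ 36 is true
  renewal applicant: yes → true
  FAFSA on file: no → false
  academic standing ∈ {good, warning}: warning is in the set → true
  declared major ∈ {education, engineering, history, music}: education is in the set → true
  enrolled full-time: yes → true
  credits completed ≤ 120: 86 ≤ 120 is true
  academic standing ∈ {good, probation}: warning is not in the set → false
  GPA ≤ 3.66: 3.14 ≤ 3.66 is true
Combine:
[1] false AND true AND true = false
[2.1] NOT false = true
[2] true AND true AND false = false
[3.3] NOT true = false
[3] true AND true AND false = false
[4] false AND true AND true = false
[5.2] NOT true = false
[5] true AND false = false
[6.2] NOT true = false
[6] false AND false AND true = false
[root] false OR false OR false OR false OR false OR false = false
Overall: false → declined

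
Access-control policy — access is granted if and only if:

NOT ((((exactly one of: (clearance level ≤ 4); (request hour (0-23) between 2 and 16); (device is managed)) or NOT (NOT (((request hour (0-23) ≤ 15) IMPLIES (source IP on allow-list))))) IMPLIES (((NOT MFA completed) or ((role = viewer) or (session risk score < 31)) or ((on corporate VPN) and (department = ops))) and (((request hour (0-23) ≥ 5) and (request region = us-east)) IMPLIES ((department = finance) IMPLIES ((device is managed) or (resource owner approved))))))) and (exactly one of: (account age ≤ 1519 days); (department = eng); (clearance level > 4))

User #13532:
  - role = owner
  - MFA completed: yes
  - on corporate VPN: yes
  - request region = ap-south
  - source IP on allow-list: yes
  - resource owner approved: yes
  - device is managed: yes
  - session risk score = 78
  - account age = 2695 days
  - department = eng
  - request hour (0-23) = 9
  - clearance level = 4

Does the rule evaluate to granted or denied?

Atomic conditions:
  clearance level ≤ 4: 4 ≤ 4 is true
  request hour (0-23) between 2 and 16: 9 in [2, 16] is true
  device is managed: yes → true
  request hour (0-23) ≤ 15: 9 ≤ 15 is true
  source IP on allow-list: yes → true
  NOT MFA completed: yes → false
  role = viewer: owner == viewer is false
  session risk score < 31: 78 < 31 is false
  on corporate VPN: yes → true
  department = ops: eng == ops is false
  request hour (0-23) ≥ 5: 9 ≥ 5 is true
  request region = us-east: ap-south == us-east is false
  department = finance: eng == finance is false
  resource owner approved: yes → true
  account age ≤ 1519 days: 2695 ≤ 1519 is false
  department = eng: eng == eng is true
  clearance level > 4: 4 > 4 is false
Combine:
[1.1.1.1] exactly-one(true, true, true) = false
[1.1.1.2.1.1] true → true = true
[1.1.1.2.1] NOT true = false
[1.1.1.2] NOT false = true
[1.1.1] false OR true = true
[1.1.2.1.2] false OR false = false
[1.1.2.1.3] true AND false = false
[1.1.2.1] false OR false OR false = false
[1.1.2.2.1] true AND false = false
[1.1.2.2.2.2] true OR true = true
[1.1.2.2.2] false → true (antecedent false ⇒ implication holds) = true
[1.1.2.2] false → true (antecedent false ⇒ implication holds) = true
[1.1.2] false AND true = false
[1.1] true → false = false
[1] NOT false = true
[2] exactly-one(false, true, false) = true
[root] true AND true = true
Overall: true → granted

Granted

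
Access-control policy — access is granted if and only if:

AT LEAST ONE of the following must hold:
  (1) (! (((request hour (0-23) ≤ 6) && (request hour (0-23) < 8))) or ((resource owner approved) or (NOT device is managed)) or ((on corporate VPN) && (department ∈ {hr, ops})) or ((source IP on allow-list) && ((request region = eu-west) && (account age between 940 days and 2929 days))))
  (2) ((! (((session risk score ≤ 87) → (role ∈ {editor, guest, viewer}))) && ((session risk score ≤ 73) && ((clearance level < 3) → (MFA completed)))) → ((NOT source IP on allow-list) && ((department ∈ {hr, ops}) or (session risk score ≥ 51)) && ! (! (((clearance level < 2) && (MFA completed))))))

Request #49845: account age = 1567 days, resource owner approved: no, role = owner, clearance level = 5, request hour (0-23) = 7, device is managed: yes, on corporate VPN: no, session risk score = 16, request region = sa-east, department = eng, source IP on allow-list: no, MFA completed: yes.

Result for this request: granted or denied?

Granted

Atomic conditions:
  request hour (0-23) ≤ 6: 7 ≤ 6 is false
  request hour (0-23) < 8: 7 < 8 is true
  resource owner approved: no → false
  NOT device is managed: yes → false
  on corporate VPN: no → false
  department ∈ {hr, ops}: eng is not in the set → false
  source IP on allow-list: no → false
  request region = eu-west: sa-east == eu-west is false
  account age between 940 days and 2929 days: 1567 in [940, 2929] is true
  session risk score ≤ 87: 16 ≤ 87 is true
  role ∈ {editor, guest, viewer}: owner is not in the set → false
  session risk score ≤ 73: 16 ≤ 73 is true
  clearance level < 3: 5 < 3 is false
  MFA completed: yes → true
  NOT source IP on allow-list: no → true
  session risk score ≥ 51: 16 ≥ 51 is false
  clearance level < 2: 5 < 2 is false
Combine:
[1.1.1] false AND true = false
[1.1] NOT false = true
[1.2] false OR false = false
[1.3] false AND false = false
[1.4.2] false AND true = false
[1.4] false AND false = false
[1] true OR false OR false OR false = true
[2.1.1.1] true → false = false
[2.1.1] NOT false = true
[2.1.2.2] false → true (antecedent false ⇒ implication holds) = true
[2.1.2] true AND true = true
[2.1] true AND true = true
[2.2.2] false OR false = false
[2.2.3.1.1] false AND true = false
[2.2.3.1] NOT false = true
[2.2.3] NOT true = false
[2.2] true AND false AND false = false
[2] true → false = false
[root] true OR false = true
Overall: true → granted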